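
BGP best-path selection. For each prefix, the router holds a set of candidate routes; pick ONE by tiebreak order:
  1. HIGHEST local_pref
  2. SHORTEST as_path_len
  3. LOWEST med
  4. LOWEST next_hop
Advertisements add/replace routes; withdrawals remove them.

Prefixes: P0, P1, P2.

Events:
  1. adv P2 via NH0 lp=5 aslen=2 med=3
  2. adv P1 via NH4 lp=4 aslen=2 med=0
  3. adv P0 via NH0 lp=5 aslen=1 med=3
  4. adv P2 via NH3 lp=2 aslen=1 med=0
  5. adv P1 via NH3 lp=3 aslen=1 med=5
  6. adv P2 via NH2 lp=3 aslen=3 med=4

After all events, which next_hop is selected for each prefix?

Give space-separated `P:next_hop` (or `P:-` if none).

Op 1: best P0=- P1=- P2=NH0
Op 2: best P0=- P1=NH4 P2=NH0
Op 3: best P0=NH0 P1=NH4 P2=NH0
Op 4: best P0=NH0 P1=NH4 P2=NH0
Op 5: best P0=NH0 P1=NH4 P2=NH0
Op 6: best P0=NH0 P1=NH4 P2=NH0

Answer: P0:NH0 P1:NH4 P2:NH0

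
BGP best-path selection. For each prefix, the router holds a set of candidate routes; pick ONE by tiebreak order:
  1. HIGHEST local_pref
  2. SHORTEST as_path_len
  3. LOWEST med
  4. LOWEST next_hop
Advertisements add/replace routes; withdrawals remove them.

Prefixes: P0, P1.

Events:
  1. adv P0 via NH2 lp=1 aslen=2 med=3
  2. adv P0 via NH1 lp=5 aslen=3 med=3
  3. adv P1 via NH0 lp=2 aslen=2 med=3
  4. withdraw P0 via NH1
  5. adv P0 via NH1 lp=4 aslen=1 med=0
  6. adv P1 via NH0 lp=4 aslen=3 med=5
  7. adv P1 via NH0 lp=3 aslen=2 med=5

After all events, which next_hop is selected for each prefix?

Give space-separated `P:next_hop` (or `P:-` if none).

Answer: P0:NH1 P1:NH0

Derivation:
Op 1: best P0=NH2 P1=-
Op 2: best P0=NH1 P1=-
Op 3: best P0=NH1 P1=NH0
Op 4: best P0=NH2 P1=NH0
Op 5: best P0=NH1 P1=NH0
Op 6: best P0=NH1 P1=NH0
Op 7: best P0=NH1 P1=NH0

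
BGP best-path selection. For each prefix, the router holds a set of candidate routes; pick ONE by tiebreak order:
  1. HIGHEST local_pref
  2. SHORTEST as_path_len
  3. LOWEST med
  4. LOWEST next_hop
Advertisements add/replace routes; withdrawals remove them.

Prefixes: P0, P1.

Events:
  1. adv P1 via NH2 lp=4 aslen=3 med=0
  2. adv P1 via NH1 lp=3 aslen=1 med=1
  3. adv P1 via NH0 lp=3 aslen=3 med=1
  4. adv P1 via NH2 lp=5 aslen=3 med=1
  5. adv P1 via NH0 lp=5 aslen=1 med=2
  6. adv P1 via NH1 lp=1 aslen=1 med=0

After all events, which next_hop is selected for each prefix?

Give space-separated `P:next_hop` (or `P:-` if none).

Answer: P0:- P1:NH0

Derivation:
Op 1: best P0=- P1=NH2
Op 2: best P0=- P1=NH2
Op 3: best P0=- P1=NH2
Op 4: best P0=- P1=NH2
Op 5: best P0=- P1=NH0
Op 6: best P0=- P1=NH0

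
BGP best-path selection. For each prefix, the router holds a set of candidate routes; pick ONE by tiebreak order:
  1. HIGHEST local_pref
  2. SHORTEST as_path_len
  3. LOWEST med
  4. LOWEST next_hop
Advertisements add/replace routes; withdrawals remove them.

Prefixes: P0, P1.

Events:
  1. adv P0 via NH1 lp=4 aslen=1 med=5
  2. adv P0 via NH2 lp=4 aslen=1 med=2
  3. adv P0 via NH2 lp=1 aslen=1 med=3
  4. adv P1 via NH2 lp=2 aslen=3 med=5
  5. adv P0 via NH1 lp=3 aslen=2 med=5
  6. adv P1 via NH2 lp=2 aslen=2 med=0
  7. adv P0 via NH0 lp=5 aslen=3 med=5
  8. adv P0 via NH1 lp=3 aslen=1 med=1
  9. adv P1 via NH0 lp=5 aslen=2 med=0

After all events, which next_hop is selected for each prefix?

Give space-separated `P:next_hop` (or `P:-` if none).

Answer: P0:NH0 P1:NH0

Derivation:
Op 1: best P0=NH1 P1=-
Op 2: best P0=NH2 P1=-
Op 3: best P0=NH1 P1=-
Op 4: best P0=NH1 P1=NH2
Op 5: best P0=NH1 P1=NH2
Op 6: best P0=NH1 P1=NH2
Op 7: best P0=NH0 P1=NH2
Op 8: best P0=NH0 P1=NH2
Op 9: best P0=NH0 P1=NH0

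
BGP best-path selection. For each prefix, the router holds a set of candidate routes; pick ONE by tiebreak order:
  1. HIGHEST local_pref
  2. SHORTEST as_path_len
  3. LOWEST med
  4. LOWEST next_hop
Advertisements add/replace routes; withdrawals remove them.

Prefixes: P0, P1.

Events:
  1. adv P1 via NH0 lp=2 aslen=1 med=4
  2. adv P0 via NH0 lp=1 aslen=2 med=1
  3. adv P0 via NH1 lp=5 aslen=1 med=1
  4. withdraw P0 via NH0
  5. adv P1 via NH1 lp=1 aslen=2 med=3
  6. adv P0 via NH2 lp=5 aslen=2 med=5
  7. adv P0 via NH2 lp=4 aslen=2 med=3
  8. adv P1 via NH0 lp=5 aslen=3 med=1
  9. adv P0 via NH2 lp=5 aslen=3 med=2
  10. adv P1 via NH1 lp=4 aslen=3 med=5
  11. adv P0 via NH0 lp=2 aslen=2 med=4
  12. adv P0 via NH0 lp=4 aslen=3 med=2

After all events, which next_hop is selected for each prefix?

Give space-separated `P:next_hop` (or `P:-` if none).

Op 1: best P0=- P1=NH0
Op 2: best P0=NH0 P1=NH0
Op 3: best P0=NH1 P1=NH0
Op 4: best P0=NH1 P1=NH0
Op 5: best P0=NH1 P1=NH0
Op 6: best P0=NH1 P1=NH0
Op 7: best P0=NH1 P1=NH0
Op 8: best P0=NH1 P1=NH0
Op 9: best P0=NH1 P1=NH0
Op 10: best P0=NH1 P1=NH0
Op 11: best P0=NH1 P1=NH0
Op 12: best P0=NH1 P1=NH0

Answer: P0:NH1 P1:NH0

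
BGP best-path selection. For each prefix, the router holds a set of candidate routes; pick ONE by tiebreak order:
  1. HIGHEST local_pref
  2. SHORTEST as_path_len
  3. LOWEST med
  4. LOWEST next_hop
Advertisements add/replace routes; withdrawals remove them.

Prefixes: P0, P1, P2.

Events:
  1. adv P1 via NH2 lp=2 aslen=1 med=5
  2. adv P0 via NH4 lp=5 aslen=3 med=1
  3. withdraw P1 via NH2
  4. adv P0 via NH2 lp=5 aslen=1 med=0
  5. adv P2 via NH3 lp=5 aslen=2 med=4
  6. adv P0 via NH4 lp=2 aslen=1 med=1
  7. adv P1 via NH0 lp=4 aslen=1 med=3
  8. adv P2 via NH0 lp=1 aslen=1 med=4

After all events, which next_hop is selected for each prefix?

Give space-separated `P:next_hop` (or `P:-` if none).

Answer: P0:NH2 P1:NH0 P2:NH3

Derivation:
Op 1: best P0=- P1=NH2 P2=-
Op 2: best P0=NH4 P1=NH2 P2=-
Op 3: best P0=NH4 P1=- P2=-
Op 4: best P0=NH2 P1=- P2=-
Op 5: best P0=NH2 P1=- P2=NH3
Op 6: best P0=NH2 P1=- P2=NH3
Op 7: best P0=NH2 P1=NH0 P2=NH3
Op 8: best P0=NH2 P1=NH0 P2=NH3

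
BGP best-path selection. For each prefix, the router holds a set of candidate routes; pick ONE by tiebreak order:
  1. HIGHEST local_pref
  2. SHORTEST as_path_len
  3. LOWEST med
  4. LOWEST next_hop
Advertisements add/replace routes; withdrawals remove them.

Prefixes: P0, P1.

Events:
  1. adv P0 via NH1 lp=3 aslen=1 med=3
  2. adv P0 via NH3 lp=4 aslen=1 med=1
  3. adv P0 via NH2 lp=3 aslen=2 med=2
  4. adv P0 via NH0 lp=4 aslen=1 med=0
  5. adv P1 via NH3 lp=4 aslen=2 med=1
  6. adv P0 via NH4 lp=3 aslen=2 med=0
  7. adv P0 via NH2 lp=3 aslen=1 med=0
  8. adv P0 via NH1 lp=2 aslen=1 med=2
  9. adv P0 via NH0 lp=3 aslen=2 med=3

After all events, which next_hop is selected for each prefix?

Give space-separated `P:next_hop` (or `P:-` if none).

Answer: P0:NH3 P1:NH3

Derivation:
Op 1: best P0=NH1 P1=-
Op 2: best P0=NH3 P1=-
Op 3: best P0=NH3 P1=-
Op 4: best P0=NH0 P1=-
Op 5: best P0=NH0 P1=NH3
Op 6: best P0=NH0 P1=NH3
Op 7: best P0=NH0 P1=NH3
Op 8: best P0=NH0 P1=NH3
Op 9: best P0=NH3 P1=NH3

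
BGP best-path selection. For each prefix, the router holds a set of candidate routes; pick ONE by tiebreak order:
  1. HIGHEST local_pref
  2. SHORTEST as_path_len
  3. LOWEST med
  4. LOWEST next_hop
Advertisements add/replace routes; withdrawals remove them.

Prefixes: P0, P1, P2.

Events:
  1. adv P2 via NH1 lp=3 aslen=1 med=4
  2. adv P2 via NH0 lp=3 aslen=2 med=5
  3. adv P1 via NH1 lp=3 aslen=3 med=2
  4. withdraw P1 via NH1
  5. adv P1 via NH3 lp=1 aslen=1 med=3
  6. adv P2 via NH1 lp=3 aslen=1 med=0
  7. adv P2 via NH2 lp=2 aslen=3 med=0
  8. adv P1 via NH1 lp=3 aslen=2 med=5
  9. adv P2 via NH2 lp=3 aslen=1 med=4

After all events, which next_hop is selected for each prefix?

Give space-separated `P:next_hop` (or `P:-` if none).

Op 1: best P0=- P1=- P2=NH1
Op 2: best P0=- P1=- P2=NH1
Op 3: best P0=- P1=NH1 P2=NH1
Op 4: best P0=- P1=- P2=NH1
Op 5: best P0=- P1=NH3 P2=NH1
Op 6: best P0=- P1=NH3 P2=NH1
Op 7: best P0=- P1=NH3 P2=NH1
Op 8: best P0=- P1=NH1 P2=NH1
Op 9: best P0=- P1=NH1 P2=NH1

Answer: P0:- P1:NH1 P2:NH1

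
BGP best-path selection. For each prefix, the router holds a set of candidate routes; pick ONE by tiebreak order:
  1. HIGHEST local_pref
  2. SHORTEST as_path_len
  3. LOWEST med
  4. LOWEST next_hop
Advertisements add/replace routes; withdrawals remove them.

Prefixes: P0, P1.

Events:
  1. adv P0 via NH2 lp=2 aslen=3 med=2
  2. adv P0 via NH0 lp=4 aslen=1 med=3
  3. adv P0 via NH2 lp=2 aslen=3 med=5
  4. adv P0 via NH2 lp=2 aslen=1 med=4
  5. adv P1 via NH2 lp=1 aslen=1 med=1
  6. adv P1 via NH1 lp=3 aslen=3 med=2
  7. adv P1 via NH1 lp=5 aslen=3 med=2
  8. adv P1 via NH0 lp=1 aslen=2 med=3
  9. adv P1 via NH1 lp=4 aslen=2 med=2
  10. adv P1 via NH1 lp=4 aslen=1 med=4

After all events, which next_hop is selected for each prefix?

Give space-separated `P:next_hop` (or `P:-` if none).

Answer: P0:NH0 P1:NH1

Derivation:
Op 1: best P0=NH2 P1=-
Op 2: best P0=NH0 P1=-
Op 3: best P0=NH0 P1=-
Op 4: best P0=NH0 P1=-
Op 5: best P0=NH0 P1=NH2
Op 6: best P0=NH0 P1=NH1
Op 7: best P0=NH0 P1=NH1
Op 8: best P0=NH0 P1=NH1
Op 9: best P0=NH0 P1=NH1
Op 10: best P0=NH0 P1=NH1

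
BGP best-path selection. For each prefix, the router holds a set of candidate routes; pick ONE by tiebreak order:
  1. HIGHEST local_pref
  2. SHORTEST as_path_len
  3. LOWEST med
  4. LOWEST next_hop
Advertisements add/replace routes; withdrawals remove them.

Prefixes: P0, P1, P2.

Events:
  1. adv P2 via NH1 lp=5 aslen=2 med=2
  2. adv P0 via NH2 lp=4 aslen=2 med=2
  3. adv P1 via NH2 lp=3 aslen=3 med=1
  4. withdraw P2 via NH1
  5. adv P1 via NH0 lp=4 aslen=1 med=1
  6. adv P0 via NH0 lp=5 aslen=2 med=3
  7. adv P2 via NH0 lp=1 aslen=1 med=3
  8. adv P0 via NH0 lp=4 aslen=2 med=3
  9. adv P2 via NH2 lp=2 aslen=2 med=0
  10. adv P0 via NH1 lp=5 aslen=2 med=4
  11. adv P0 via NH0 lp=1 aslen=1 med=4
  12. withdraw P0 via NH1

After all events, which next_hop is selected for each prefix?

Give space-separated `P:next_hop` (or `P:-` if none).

Op 1: best P0=- P1=- P2=NH1
Op 2: best P0=NH2 P1=- P2=NH1
Op 3: best P0=NH2 P1=NH2 P2=NH1
Op 4: best P0=NH2 P1=NH2 P2=-
Op 5: best P0=NH2 P1=NH0 P2=-
Op 6: best P0=NH0 P1=NH0 P2=-
Op 7: best P0=NH0 P1=NH0 P2=NH0
Op 8: best P0=NH2 P1=NH0 P2=NH0
Op 9: best P0=NH2 P1=NH0 P2=NH2
Op 10: best P0=NH1 P1=NH0 P2=NH2
Op 11: best P0=NH1 P1=NH0 P2=NH2
Op 12: best P0=NH2 P1=NH0 P2=NH2

Answer: P0:NH2 P1:NH0 P2:NH2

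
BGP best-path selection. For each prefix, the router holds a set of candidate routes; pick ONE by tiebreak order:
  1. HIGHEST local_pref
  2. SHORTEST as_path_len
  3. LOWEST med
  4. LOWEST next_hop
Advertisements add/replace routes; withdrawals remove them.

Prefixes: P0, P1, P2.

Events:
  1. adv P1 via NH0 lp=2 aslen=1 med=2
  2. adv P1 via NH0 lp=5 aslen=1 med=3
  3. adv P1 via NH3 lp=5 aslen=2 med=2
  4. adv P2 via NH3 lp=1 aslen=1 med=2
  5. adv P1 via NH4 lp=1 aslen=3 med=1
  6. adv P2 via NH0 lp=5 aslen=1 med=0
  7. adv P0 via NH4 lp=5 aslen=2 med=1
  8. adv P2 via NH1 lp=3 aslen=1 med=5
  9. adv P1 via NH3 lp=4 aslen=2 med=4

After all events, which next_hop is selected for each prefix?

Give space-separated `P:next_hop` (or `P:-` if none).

Op 1: best P0=- P1=NH0 P2=-
Op 2: best P0=- P1=NH0 P2=-
Op 3: best P0=- P1=NH0 P2=-
Op 4: best P0=- P1=NH0 P2=NH3
Op 5: best P0=- P1=NH0 P2=NH3
Op 6: best P0=- P1=NH0 P2=NH0
Op 7: best P0=NH4 P1=NH0 P2=NH0
Op 8: best P0=NH4 P1=NH0 P2=NH0
Op 9: best P0=NH4 P1=NH0 P2=NH0

Answer: P0:NH4 P1:NH0 P2:NH0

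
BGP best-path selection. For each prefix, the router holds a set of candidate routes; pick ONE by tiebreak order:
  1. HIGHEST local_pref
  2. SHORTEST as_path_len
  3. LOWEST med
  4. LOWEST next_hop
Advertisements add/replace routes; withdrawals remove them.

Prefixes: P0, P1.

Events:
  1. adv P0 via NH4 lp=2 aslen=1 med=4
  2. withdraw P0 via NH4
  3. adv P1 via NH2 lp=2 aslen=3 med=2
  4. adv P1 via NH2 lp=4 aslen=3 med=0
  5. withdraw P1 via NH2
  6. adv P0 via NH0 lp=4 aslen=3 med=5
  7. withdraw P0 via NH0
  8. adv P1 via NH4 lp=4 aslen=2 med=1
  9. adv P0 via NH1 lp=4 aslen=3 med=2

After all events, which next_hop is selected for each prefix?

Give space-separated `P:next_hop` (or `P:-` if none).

Answer: P0:NH1 P1:NH4

Derivation:
Op 1: best P0=NH4 P1=-
Op 2: best P0=- P1=-
Op 3: best P0=- P1=NH2
Op 4: best P0=- P1=NH2
Op 5: best P0=- P1=-
Op 6: best P0=NH0 P1=-
Op 7: best P0=- P1=-
Op 8: best P0=- P1=NH4
Op 9: best P0=NH1 P1=NH4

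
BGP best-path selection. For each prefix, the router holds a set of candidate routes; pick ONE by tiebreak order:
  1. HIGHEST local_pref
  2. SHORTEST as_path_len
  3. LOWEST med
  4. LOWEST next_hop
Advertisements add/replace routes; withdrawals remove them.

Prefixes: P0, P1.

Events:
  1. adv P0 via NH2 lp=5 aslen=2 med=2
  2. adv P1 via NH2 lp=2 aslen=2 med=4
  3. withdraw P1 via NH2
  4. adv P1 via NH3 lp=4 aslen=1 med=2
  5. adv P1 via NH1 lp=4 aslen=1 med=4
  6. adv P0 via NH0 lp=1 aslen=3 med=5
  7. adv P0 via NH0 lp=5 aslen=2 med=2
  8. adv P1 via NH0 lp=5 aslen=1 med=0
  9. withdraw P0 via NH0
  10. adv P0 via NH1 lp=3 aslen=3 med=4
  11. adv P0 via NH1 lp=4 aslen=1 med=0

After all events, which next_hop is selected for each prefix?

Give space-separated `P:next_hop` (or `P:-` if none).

Answer: P0:NH2 P1:NH0

Derivation:
Op 1: best P0=NH2 P1=-
Op 2: best P0=NH2 P1=NH2
Op 3: best P0=NH2 P1=-
Op 4: best P0=NH2 P1=NH3
Op 5: best P0=NH2 P1=NH3
Op 6: best P0=NH2 P1=NH3
Op 7: best P0=NH0 P1=NH3
Op 8: best P0=NH0 P1=NH0
Op 9: best P0=NH2 P1=NH0
Op 10: best P0=NH2 P1=NH0
Op 11: best P0=NH2 P1=NH0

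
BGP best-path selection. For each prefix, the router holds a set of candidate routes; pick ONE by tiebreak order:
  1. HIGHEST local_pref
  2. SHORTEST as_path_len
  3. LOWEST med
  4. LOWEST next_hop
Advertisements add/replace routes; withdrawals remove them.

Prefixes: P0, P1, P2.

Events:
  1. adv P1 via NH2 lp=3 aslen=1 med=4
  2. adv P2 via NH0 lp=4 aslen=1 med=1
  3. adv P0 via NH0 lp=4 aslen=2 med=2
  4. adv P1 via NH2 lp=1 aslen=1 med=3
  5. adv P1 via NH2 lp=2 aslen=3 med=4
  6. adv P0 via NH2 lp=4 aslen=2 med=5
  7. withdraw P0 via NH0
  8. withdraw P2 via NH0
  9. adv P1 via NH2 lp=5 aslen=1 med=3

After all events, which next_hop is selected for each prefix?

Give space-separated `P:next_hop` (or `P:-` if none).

Op 1: best P0=- P1=NH2 P2=-
Op 2: best P0=- P1=NH2 P2=NH0
Op 3: best P0=NH0 P1=NH2 P2=NH0
Op 4: best P0=NH0 P1=NH2 P2=NH0
Op 5: best P0=NH0 P1=NH2 P2=NH0
Op 6: best P0=NH0 P1=NH2 P2=NH0
Op 7: best P0=NH2 P1=NH2 P2=NH0
Op 8: best P0=NH2 P1=NH2 P2=-
Op 9: best P0=NH2 P1=NH2 P2=-

Answer: P0:NH2 P1:NH2 P2:-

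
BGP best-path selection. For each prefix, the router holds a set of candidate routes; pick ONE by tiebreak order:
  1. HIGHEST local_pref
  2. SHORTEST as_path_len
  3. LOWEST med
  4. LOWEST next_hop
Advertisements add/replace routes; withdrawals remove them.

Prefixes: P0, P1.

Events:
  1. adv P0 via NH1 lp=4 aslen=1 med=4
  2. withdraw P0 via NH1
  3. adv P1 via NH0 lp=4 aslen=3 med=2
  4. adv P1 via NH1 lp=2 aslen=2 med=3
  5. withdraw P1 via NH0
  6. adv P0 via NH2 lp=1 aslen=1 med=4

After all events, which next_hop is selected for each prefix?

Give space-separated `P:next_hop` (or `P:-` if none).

Op 1: best P0=NH1 P1=-
Op 2: best P0=- P1=-
Op 3: best P0=- P1=NH0
Op 4: best P0=- P1=NH0
Op 5: best P0=- P1=NH1
Op 6: best P0=NH2 P1=NH1

Answer: P0:NH2 P1:NH1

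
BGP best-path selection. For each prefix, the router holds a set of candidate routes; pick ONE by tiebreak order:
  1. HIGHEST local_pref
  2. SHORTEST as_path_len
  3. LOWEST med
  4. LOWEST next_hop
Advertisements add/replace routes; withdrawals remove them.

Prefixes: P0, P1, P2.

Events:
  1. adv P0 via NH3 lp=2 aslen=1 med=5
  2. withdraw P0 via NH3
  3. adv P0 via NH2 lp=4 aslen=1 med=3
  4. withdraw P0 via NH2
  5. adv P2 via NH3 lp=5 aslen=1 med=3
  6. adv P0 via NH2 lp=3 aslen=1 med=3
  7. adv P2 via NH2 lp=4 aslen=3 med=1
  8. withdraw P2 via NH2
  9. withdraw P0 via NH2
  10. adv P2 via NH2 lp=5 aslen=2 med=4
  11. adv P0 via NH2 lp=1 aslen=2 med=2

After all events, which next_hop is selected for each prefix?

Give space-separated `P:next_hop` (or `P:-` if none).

Answer: P0:NH2 P1:- P2:NH3

Derivation:
Op 1: best P0=NH3 P1=- P2=-
Op 2: best P0=- P1=- P2=-
Op 3: best P0=NH2 P1=- P2=-
Op 4: best P0=- P1=- P2=-
Op 5: best P0=- P1=- P2=NH3
Op 6: best P0=NH2 P1=- P2=NH3
Op 7: best P0=NH2 P1=- P2=NH3
Op 8: best P0=NH2 P1=- P2=NH3
Op 9: best P0=- P1=- P2=NH3
Op 10: best P0=- P1=- P2=NH3
Op 11: best P0=NH2 P1=- P2=NH3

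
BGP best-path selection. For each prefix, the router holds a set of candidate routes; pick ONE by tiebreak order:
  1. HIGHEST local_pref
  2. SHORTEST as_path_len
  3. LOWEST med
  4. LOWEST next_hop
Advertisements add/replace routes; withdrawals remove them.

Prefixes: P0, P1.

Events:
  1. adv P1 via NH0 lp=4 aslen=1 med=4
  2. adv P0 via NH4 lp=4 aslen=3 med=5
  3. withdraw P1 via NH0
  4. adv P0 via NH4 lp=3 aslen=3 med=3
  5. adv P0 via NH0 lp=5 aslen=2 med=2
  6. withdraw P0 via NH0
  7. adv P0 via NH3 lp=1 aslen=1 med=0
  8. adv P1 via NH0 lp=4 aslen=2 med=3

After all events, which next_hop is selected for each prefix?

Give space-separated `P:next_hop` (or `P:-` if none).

Op 1: best P0=- P1=NH0
Op 2: best P0=NH4 P1=NH0
Op 3: best P0=NH4 P1=-
Op 4: best P0=NH4 P1=-
Op 5: best P0=NH0 P1=-
Op 6: best P0=NH4 P1=-
Op 7: best P0=NH4 P1=-
Op 8: best P0=NH4 P1=NH0

Answer: P0:NH4 P1:NH0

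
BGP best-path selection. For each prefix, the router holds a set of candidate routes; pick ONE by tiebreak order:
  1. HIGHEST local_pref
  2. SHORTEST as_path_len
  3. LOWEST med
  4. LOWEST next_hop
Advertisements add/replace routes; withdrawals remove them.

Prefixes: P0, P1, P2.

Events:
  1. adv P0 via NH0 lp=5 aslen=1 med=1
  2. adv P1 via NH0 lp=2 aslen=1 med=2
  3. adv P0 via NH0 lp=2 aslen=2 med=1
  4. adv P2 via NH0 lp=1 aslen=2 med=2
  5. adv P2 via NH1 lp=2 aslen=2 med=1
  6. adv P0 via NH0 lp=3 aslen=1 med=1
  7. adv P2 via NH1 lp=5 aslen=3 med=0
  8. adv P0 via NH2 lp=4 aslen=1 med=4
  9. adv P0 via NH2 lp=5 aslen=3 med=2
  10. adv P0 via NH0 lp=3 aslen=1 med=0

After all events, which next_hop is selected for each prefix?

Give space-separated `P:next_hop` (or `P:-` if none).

Op 1: best P0=NH0 P1=- P2=-
Op 2: best P0=NH0 P1=NH0 P2=-
Op 3: best P0=NH0 P1=NH0 P2=-
Op 4: best P0=NH0 P1=NH0 P2=NH0
Op 5: best P0=NH0 P1=NH0 P2=NH1
Op 6: best P0=NH0 P1=NH0 P2=NH1
Op 7: best P0=NH0 P1=NH0 P2=NH1
Op 8: best P0=NH2 P1=NH0 P2=NH1
Op 9: best P0=NH2 P1=NH0 P2=NH1
Op 10: best P0=NH2 P1=NH0 P2=NH1

Answer: P0:NH2 P1:NH0 P2:NH1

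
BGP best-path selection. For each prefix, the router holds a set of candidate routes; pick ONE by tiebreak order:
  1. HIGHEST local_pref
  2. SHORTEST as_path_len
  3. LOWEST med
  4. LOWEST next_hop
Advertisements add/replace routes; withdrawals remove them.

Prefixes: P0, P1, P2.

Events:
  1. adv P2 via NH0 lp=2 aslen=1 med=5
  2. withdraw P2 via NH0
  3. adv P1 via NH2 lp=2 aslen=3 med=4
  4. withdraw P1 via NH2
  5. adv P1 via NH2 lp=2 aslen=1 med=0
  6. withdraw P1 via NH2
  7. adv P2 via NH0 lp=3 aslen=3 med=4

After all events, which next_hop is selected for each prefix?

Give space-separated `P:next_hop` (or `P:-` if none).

Answer: P0:- P1:- P2:NH0

Derivation:
Op 1: best P0=- P1=- P2=NH0
Op 2: best P0=- P1=- P2=-
Op 3: best P0=- P1=NH2 P2=-
Op 4: best P0=- P1=- P2=-
Op 5: best P0=- P1=NH2 P2=-
Op 6: best P0=- P1=- P2=-
Op 7: best P0=- P1=- P2=NH0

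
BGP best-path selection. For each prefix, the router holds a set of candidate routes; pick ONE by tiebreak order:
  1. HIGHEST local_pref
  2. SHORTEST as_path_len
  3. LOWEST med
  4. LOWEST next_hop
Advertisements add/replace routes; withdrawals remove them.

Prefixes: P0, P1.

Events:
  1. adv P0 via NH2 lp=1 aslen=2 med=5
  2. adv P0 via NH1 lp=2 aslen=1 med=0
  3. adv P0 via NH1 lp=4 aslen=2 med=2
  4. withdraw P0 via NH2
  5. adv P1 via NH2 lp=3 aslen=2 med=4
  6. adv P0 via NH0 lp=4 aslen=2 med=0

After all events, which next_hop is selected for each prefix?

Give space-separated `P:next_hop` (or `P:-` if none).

Op 1: best P0=NH2 P1=-
Op 2: best P0=NH1 P1=-
Op 3: best P0=NH1 P1=-
Op 4: best P0=NH1 P1=-
Op 5: best P0=NH1 P1=NH2
Op 6: best P0=NH0 P1=NH2

Answer: P0:NH0 P1:NH2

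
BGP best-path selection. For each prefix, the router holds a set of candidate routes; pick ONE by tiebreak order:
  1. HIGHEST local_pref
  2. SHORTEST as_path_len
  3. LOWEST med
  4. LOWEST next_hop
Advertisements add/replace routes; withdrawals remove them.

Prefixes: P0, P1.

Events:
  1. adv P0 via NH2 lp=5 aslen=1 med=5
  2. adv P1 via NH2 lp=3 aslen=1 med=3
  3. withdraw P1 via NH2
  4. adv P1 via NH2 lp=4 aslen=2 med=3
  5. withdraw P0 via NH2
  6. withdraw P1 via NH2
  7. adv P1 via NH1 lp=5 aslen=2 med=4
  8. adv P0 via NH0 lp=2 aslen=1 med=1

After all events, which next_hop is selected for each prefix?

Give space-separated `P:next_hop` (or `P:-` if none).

Answer: P0:NH0 P1:NH1

Derivation:
Op 1: best P0=NH2 P1=-
Op 2: best P0=NH2 P1=NH2
Op 3: best P0=NH2 P1=-
Op 4: best P0=NH2 P1=NH2
Op 5: best P0=- P1=NH2
Op 6: best P0=- P1=-
Op 7: best P0=- P1=NH1
Op 8: best P0=NH0 P1=NH1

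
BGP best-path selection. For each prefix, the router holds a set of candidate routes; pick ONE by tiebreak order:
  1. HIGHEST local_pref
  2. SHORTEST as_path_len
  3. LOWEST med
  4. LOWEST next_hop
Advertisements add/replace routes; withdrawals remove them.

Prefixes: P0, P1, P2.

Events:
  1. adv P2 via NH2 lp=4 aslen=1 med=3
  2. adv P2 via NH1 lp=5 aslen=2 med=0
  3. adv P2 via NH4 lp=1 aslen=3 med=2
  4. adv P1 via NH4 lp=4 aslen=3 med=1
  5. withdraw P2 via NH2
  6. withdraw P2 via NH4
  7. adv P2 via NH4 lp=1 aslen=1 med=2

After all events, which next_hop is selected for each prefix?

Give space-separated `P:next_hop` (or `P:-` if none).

Op 1: best P0=- P1=- P2=NH2
Op 2: best P0=- P1=- P2=NH1
Op 3: best P0=- P1=- P2=NH1
Op 4: best P0=- P1=NH4 P2=NH1
Op 5: best P0=- P1=NH4 P2=NH1
Op 6: best P0=- P1=NH4 P2=NH1
Op 7: best P0=- P1=NH4 P2=NH1

Answer: P0:- P1:NH4 P2:NH1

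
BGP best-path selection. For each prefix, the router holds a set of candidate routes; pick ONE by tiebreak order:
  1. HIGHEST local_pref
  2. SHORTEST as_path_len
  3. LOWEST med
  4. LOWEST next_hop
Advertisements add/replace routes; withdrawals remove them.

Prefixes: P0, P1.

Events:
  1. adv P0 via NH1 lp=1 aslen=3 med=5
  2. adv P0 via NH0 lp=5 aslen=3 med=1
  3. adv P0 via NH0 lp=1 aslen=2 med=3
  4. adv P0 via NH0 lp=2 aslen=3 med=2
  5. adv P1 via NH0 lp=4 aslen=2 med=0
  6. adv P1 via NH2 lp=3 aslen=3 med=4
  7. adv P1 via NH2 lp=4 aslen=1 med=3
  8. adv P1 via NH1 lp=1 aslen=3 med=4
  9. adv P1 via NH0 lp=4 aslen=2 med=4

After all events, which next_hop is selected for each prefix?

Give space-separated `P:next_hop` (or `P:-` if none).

Op 1: best P0=NH1 P1=-
Op 2: best P0=NH0 P1=-
Op 3: best P0=NH0 P1=-
Op 4: best P0=NH0 P1=-
Op 5: best P0=NH0 P1=NH0
Op 6: best P0=NH0 P1=NH0
Op 7: best P0=NH0 P1=NH2
Op 8: best P0=NH0 P1=NH2
Op 9: best P0=NH0 P1=NH2

Answer: P0:NH0 P1:NH2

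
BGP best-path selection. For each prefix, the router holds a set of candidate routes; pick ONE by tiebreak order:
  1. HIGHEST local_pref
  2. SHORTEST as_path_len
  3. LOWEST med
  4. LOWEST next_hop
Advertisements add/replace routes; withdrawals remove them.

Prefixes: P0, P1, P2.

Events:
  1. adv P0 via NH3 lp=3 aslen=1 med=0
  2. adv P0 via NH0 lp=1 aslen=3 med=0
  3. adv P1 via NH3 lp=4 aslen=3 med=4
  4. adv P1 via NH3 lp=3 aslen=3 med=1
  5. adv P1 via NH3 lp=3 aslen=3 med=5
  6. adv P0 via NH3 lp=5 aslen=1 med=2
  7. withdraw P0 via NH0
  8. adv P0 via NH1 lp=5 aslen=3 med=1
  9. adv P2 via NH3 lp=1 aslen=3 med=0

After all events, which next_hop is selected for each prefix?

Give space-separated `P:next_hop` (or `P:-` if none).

Answer: P0:NH3 P1:NH3 P2:NH3

Derivation:
Op 1: best P0=NH3 P1=- P2=-
Op 2: best P0=NH3 P1=- P2=-
Op 3: best P0=NH3 P1=NH3 P2=-
Op 4: best P0=NH3 P1=NH3 P2=-
Op 5: best P0=NH3 P1=NH3 P2=-
Op 6: best P0=NH3 P1=NH3 P2=-
Op 7: best P0=NH3 P1=NH3 P2=-
Op 8: best P0=NH3 P1=NH3 P2=-
Op 9: best P0=NH3 P1=NH3 P2=NH3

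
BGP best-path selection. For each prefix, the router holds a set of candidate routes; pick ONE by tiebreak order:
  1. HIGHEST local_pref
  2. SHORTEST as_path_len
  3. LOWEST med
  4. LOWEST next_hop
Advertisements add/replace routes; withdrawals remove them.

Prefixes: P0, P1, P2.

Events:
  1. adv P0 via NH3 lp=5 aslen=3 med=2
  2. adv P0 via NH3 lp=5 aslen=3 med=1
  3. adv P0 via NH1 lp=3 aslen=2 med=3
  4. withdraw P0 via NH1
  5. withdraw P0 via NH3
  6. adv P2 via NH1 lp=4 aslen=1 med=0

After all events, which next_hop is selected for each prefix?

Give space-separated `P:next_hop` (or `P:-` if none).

Answer: P0:- P1:- P2:NH1

Derivation:
Op 1: best P0=NH3 P1=- P2=-
Op 2: best P0=NH3 P1=- P2=-
Op 3: best P0=NH3 P1=- P2=-
Op 4: best P0=NH3 P1=- P2=-
Op 5: best P0=- P1=- P2=-
Op 6: best P0=- P1=- P2=NH1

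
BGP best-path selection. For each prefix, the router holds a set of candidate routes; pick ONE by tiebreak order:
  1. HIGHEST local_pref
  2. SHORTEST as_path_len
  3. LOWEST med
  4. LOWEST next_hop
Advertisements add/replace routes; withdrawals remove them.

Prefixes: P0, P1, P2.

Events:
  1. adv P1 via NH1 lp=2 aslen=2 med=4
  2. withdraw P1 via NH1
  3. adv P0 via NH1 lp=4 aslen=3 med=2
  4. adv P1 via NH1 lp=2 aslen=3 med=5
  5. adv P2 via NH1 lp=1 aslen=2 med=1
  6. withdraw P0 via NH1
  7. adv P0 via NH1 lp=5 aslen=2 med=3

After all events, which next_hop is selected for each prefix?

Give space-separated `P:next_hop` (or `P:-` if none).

Op 1: best P0=- P1=NH1 P2=-
Op 2: best P0=- P1=- P2=-
Op 3: best P0=NH1 P1=- P2=-
Op 4: best P0=NH1 P1=NH1 P2=-
Op 5: best P0=NH1 P1=NH1 P2=NH1
Op 6: best P0=- P1=NH1 P2=NH1
Op 7: best P0=NH1 P1=NH1 P2=NH1

Answer: P0:NH1 P1:NH1 P2:NH1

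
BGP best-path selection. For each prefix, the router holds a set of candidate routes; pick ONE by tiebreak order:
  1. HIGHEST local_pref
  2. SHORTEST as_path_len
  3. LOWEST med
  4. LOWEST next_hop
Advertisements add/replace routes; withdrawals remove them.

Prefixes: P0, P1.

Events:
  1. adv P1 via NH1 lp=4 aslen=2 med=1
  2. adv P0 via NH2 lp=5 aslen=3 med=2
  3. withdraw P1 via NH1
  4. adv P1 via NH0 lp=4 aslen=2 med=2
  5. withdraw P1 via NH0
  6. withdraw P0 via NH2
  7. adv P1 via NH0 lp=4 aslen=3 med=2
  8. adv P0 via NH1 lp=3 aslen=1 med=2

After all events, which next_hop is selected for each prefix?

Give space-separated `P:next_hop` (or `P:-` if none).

Answer: P0:NH1 P1:NH0

Derivation:
Op 1: best P0=- P1=NH1
Op 2: best P0=NH2 P1=NH1
Op 3: best P0=NH2 P1=-
Op 4: best P0=NH2 P1=NH0
Op 5: best P0=NH2 P1=-
Op 6: best P0=- P1=-
Op 7: best P0=- P1=NH0
Op 8: best P0=NH1 P1=NH0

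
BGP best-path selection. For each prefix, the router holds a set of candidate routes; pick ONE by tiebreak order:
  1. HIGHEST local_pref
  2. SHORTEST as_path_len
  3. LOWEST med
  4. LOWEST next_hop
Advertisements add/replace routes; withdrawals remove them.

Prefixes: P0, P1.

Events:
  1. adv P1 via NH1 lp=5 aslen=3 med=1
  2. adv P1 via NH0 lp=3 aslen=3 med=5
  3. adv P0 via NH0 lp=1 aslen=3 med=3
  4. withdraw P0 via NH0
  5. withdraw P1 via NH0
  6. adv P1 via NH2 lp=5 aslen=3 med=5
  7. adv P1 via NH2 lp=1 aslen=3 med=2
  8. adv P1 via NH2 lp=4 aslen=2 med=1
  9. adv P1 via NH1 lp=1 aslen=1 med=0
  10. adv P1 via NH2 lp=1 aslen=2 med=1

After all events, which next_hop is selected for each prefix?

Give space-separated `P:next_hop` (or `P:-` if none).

Op 1: best P0=- P1=NH1
Op 2: best P0=- P1=NH1
Op 3: best P0=NH0 P1=NH1
Op 4: best P0=- P1=NH1
Op 5: best P0=- P1=NH1
Op 6: best P0=- P1=NH1
Op 7: best P0=- P1=NH1
Op 8: best P0=- P1=NH1
Op 9: best P0=- P1=NH2
Op 10: best P0=- P1=NH1

Answer: P0:- P1:NH1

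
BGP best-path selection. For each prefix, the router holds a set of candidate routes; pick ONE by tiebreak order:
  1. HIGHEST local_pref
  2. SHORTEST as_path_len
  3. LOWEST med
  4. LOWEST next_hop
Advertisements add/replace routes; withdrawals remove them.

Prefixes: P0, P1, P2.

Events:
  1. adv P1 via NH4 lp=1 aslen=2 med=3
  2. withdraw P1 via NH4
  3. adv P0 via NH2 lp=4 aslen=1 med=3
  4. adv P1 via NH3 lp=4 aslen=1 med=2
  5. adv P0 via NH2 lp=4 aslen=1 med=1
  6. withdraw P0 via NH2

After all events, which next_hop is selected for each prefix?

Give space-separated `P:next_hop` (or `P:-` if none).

Op 1: best P0=- P1=NH4 P2=-
Op 2: best P0=- P1=- P2=-
Op 3: best P0=NH2 P1=- P2=-
Op 4: best P0=NH2 P1=NH3 P2=-
Op 5: best P0=NH2 P1=NH3 P2=-
Op 6: best P0=- P1=NH3 P2=-

Answer: P0:- P1:NH3 P2:-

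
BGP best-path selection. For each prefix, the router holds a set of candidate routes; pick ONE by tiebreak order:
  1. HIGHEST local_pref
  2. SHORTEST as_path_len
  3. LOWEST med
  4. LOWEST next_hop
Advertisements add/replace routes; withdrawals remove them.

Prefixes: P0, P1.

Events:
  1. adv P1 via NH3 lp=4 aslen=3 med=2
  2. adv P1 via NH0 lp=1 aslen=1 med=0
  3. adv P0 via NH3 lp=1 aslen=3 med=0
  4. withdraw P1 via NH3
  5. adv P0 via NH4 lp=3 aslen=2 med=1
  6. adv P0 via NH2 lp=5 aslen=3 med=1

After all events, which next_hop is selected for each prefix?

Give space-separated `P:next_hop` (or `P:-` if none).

Op 1: best P0=- P1=NH3
Op 2: best P0=- P1=NH3
Op 3: best P0=NH3 P1=NH3
Op 4: best P0=NH3 P1=NH0
Op 5: best P0=NH4 P1=NH0
Op 6: best P0=NH2 P1=NH0

Answer: P0:NH2 P1:NH0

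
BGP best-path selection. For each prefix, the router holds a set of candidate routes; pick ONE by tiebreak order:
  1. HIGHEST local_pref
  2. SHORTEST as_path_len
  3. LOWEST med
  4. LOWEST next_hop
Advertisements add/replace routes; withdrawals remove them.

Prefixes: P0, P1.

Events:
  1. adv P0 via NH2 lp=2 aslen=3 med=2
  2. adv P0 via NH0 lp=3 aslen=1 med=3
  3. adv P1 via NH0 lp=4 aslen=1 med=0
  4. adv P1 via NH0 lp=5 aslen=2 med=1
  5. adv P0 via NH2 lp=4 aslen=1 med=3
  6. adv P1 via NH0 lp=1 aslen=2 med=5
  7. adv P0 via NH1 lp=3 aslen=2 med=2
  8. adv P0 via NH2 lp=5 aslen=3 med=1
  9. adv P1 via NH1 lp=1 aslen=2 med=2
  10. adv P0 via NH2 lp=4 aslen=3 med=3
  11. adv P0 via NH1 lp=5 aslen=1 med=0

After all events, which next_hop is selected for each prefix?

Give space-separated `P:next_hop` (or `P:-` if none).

Answer: P0:NH1 P1:NH1

Derivation:
Op 1: best P0=NH2 P1=-
Op 2: best P0=NH0 P1=-
Op 3: best P0=NH0 P1=NH0
Op 4: best P0=NH0 P1=NH0
Op 5: best P0=NH2 P1=NH0
Op 6: best P0=NH2 P1=NH0
Op 7: best P0=NH2 P1=NH0
Op 8: best P0=NH2 P1=NH0
Op 9: best P0=NH2 P1=NH1
Op 10: best P0=NH2 P1=NH1
Op 11: best P0=NH1 P1=NH1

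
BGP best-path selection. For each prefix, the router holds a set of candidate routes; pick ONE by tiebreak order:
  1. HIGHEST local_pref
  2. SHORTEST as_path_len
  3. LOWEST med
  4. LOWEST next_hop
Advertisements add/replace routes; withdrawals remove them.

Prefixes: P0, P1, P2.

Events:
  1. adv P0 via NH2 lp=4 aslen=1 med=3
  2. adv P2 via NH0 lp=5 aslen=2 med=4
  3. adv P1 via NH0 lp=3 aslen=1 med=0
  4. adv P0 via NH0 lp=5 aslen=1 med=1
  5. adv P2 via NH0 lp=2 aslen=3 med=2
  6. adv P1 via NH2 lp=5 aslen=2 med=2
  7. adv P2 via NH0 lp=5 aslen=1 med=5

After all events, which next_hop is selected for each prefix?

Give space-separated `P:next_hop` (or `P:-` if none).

Answer: P0:NH0 P1:NH2 P2:NH0

Derivation:
Op 1: best P0=NH2 P1=- P2=-
Op 2: best P0=NH2 P1=- P2=NH0
Op 3: best P0=NH2 P1=NH0 P2=NH0
Op 4: best P0=NH0 P1=NH0 P2=NH0
Op 5: best P0=NH0 P1=NH0 P2=NH0
Op 6: best P0=NH0 P1=NH2 P2=NH0
Op 7: best P0=NH0 P1=NH2 P2=NH0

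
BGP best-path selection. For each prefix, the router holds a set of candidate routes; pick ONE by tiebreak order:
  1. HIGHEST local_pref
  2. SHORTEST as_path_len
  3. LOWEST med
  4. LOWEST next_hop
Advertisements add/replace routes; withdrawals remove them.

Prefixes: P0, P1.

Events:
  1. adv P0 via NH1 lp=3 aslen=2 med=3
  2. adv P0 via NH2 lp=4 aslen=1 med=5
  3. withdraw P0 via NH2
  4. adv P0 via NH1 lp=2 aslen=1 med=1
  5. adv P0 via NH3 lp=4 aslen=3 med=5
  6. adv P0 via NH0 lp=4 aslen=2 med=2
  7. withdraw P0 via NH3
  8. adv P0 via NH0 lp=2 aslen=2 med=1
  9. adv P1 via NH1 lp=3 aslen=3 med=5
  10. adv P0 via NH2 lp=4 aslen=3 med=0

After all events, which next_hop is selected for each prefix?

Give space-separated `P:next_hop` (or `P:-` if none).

Answer: P0:NH2 P1:NH1

Derivation:
Op 1: best P0=NH1 P1=-
Op 2: best P0=NH2 P1=-
Op 3: best P0=NH1 P1=-
Op 4: best P0=NH1 P1=-
Op 5: best P0=NH3 P1=-
Op 6: best P0=NH0 P1=-
Op 7: best P0=NH0 P1=-
Op 8: best P0=NH1 P1=-
Op 9: best P0=NH1 P1=NH1
Op 10: best P0=NH2 P1=NH1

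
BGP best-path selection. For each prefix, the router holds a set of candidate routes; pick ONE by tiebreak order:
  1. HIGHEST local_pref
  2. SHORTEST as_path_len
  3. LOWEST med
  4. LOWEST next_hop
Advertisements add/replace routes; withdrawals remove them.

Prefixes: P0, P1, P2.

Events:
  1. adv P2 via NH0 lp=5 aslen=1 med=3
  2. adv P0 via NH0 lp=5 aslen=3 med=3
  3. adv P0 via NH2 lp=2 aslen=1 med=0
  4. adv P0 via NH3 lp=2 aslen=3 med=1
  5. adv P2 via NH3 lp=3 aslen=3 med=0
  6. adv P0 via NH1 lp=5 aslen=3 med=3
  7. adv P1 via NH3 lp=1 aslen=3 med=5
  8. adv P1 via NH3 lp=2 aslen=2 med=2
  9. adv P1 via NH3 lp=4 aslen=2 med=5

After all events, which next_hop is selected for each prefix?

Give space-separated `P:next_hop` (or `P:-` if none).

Op 1: best P0=- P1=- P2=NH0
Op 2: best P0=NH0 P1=- P2=NH0
Op 3: best P0=NH0 P1=- P2=NH0
Op 4: best P0=NH0 P1=- P2=NH0
Op 5: best P0=NH0 P1=- P2=NH0
Op 6: best P0=NH0 P1=- P2=NH0
Op 7: best P0=NH0 P1=NH3 P2=NH0
Op 8: best P0=NH0 P1=NH3 P2=NH0
Op 9: best P0=NH0 P1=NH3 P2=NH0

Answer: P0:NH0 P1:NH3 P2:NH0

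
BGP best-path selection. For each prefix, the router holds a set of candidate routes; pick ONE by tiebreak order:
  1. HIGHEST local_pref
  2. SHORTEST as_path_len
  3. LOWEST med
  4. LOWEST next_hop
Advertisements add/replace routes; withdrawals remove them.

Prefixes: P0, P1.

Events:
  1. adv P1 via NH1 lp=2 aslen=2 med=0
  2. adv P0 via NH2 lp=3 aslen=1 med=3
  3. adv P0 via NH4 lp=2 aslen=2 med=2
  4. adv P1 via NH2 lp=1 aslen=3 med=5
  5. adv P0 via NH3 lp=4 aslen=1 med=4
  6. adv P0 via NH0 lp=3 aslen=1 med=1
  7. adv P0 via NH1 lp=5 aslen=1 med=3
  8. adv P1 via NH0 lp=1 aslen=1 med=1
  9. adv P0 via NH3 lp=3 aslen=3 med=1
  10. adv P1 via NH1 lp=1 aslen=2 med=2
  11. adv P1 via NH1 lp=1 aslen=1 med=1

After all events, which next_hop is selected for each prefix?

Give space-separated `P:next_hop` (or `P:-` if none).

Op 1: best P0=- P1=NH1
Op 2: best P0=NH2 P1=NH1
Op 3: best P0=NH2 P1=NH1
Op 4: best P0=NH2 P1=NH1
Op 5: best P0=NH3 P1=NH1
Op 6: best P0=NH3 P1=NH1
Op 7: best P0=NH1 P1=NH1
Op 8: best P0=NH1 P1=NH1
Op 9: best P0=NH1 P1=NH1
Op 10: best P0=NH1 P1=NH0
Op 11: best P0=NH1 P1=NH0

Answer: P0:NH1 P1:NH0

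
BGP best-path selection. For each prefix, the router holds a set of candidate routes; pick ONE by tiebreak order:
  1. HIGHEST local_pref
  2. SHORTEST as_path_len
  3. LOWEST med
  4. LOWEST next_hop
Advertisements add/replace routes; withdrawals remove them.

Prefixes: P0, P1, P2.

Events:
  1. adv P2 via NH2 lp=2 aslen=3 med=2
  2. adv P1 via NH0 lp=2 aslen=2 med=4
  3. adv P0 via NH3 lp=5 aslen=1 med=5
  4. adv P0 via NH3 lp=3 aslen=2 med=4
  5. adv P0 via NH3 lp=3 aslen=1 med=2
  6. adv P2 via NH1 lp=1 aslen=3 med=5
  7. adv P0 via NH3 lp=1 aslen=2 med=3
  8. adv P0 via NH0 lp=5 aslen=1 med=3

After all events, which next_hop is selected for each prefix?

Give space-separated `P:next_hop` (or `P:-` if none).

Op 1: best P0=- P1=- P2=NH2
Op 2: best P0=- P1=NH0 P2=NH2
Op 3: best P0=NH3 P1=NH0 P2=NH2
Op 4: best P0=NH3 P1=NH0 P2=NH2
Op 5: best P0=NH3 P1=NH0 P2=NH2
Op 6: best P0=NH3 P1=NH0 P2=NH2
Op 7: best P0=NH3 P1=NH0 P2=NH2
Op 8: best P0=NH0 P1=NH0 P2=NH2

Answer: P0:NH0 P1:NH0 P2:NH2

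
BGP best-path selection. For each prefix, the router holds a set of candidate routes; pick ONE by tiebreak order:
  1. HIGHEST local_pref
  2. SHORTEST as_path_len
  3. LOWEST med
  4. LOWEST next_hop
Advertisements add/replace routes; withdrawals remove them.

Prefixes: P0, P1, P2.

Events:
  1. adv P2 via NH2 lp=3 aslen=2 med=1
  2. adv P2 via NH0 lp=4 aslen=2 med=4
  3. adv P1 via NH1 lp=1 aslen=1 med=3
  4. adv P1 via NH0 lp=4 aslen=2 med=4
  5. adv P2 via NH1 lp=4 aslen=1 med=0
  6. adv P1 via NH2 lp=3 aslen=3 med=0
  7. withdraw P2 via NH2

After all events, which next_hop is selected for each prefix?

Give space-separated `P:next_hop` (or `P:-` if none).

Answer: P0:- P1:NH0 P2:NH1

Derivation:
Op 1: best P0=- P1=- P2=NH2
Op 2: best P0=- P1=- P2=NH0
Op 3: best P0=- P1=NH1 P2=NH0
Op 4: best P0=- P1=NH0 P2=NH0
Op 5: best P0=- P1=NH0 P2=NH1
Op 6: best P0=- P1=NH0 P2=NH1
Op 7: best P0=- P1=NH0 P2=NH1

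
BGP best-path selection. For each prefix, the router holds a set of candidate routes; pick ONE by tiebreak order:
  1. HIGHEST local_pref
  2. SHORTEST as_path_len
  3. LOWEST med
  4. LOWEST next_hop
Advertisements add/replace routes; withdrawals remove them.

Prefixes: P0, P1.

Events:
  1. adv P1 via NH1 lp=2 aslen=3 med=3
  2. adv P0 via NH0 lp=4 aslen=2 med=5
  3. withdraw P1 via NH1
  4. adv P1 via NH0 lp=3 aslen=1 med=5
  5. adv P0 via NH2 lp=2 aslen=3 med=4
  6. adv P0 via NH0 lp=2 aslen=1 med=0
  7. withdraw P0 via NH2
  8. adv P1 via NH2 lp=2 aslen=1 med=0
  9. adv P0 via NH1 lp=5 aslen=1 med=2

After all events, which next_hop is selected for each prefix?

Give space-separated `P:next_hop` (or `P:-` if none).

Op 1: best P0=- P1=NH1
Op 2: best P0=NH0 P1=NH1
Op 3: best P0=NH0 P1=-
Op 4: best P0=NH0 P1=NH0
Op 5: best P0=NH0 P1=NH0
Op 6: best P0=NH0 P1=NH0
Op 7: best P0=NH0 P1=NH0
Op 8: best P0=NH0 P1=NH0
Op 9: best P0=NH1 P1=NH0

Answer: P0:NH1 P1:NH0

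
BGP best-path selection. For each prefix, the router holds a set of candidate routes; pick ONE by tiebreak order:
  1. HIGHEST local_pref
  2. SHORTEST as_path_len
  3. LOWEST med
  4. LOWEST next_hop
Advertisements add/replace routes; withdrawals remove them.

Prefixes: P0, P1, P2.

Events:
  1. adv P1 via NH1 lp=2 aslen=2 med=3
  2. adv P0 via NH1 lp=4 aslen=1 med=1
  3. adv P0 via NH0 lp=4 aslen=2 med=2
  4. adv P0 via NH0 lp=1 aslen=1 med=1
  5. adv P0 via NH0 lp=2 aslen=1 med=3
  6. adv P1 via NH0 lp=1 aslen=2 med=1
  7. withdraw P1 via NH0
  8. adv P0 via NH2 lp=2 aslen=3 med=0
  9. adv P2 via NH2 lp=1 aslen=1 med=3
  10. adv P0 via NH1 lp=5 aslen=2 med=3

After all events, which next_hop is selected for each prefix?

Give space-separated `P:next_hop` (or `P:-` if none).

Answer: P0:NH1 P1:NH1 P2:NH2

Derivation:
Op 1: best P0=- P1=NH1 P2=-
Op 2: best P0=NH1 P1=NH1 P2=-
Op 3: best P0=NH1 P1=NH1 P2=-
Op 4: best P0=NH1 P1=NH1 P2=-
Op 5: best P0=NH1 P1=NH1 P2=-
Op 6: best P0=NH1 P1=NH1 P2=-
Op 7: best P0=NH1 P1=NH1 P2=-
Op 8: best P0=NH1 P1=NH1 P2=-
Op 9: best P0=NH1 P1=NH1 P2=NH2
Op 10: best P0=NH1 P1=NH1 P2=NH2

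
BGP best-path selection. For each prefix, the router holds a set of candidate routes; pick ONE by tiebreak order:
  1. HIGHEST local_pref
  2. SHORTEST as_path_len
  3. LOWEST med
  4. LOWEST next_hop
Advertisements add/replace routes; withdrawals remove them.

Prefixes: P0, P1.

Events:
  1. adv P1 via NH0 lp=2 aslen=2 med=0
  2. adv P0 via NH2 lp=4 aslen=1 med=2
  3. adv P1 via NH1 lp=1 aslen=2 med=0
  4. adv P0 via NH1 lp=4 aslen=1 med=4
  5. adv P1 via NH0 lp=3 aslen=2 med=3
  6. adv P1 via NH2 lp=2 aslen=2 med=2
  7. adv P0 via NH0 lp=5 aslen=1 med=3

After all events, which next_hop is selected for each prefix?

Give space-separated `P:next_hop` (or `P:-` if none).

Op 1: best P0=- P1=NH0
Op 2: best P0=NH2 P1=NH0
Op 3: best P0=NH2 P1=NH0
Op 4: best P0=NH2 P1=NH0
Op 5: best P0=NH2 P1=NH0
Op 6: best P0=NH2 P1=NH0
Op 7: best P0=NH0 P1=NH0

Answer: P0:NH0 P1:NH0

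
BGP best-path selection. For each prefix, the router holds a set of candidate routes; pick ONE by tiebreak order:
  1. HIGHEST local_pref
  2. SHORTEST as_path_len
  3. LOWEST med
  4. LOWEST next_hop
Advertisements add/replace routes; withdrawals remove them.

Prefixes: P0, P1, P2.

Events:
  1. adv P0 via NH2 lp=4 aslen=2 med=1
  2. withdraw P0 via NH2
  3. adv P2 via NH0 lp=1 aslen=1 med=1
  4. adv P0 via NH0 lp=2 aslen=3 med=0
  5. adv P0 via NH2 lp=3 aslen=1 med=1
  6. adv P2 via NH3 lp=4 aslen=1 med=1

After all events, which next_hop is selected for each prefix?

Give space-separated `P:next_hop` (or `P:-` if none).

Op 1: best P0=NH2 P1=- P2=-
Op 2: best P0=- P1=- P2=-
Op 3: best P0=- P1=- P2=NH0
Op 4: best P0=NH0 P1=- P2=NH0
Op 5: best P0=NH2 P1=- P2=NH0
Op 6: best P0=NH2 P1=- P2=NH3

Answer: P0:NH2 P1:- P2:NH3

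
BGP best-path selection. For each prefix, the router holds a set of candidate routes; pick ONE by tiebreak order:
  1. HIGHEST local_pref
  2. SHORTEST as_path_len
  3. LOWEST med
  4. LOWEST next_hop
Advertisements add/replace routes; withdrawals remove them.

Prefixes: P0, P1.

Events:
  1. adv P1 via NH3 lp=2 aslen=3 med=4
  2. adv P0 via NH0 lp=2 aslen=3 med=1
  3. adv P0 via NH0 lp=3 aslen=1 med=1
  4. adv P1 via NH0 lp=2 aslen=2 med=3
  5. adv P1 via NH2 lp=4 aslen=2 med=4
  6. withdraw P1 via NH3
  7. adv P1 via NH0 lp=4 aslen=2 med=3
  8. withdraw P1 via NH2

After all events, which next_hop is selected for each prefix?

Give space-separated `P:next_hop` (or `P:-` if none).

Op 1: best P0=- P1=NH3
Op 2: best P0=NH0 P1=NH3
Op 3: best P0=NH0 P1=NH3
Op 4: best P0=NH0 P1=NH0
Op 5: best P0=NH0 P1=NH2
Op 6: best P0=NH0 P1=NH2
Op 7: best P0=NH0 P1=NH0
Op 8: best P0=NH0 P1=NH0

Answer: P0:NH0 P1:NH0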